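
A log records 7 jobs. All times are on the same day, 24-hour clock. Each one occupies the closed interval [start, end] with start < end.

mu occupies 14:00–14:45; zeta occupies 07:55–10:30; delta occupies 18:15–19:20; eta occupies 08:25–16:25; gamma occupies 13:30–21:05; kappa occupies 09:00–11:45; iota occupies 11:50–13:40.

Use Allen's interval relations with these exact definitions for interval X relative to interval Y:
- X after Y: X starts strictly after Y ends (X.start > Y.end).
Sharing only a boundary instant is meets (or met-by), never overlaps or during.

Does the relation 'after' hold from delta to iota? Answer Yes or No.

delta = [18:15, 19:20], iota = [11:50, 13:40].
Actual relation of delta to iota: after.
Asked whether 'after' holds → Yes.

Yes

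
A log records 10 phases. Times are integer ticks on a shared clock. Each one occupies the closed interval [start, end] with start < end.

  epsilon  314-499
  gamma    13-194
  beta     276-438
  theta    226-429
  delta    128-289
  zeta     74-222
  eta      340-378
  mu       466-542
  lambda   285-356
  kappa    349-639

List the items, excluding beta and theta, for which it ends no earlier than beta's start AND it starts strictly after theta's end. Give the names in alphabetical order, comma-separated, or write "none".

mu

Conditions: its end is no earlier than beta's start (X.end >= 276) AND its start is strictly after theta's end (X.start > 429).
delta: end 289 >= 276? ✓; start 128 > 429? ✗ → no.
epsilon: end 499 >= 276? ✓; start 314 > 429? ✗ → no.
eta: end 378 >= 276? ✓; start 340 > 429? ✗ → no.
gamma: end 194 >= 276? ✗; start 13 > 429? ✗ → no.
kappa: end 639 >= 276? ✓; start 349 > 429? ✗ → no.
lambda: end 356 >= 276? ✓; start 285 > 429? ✗ → no.
mu: end 542 >= 276? ✓; start 466 > 429? ✓ → yes.
zeta: end 222 >= 276? ✗; start 74 > 429? ✗ → no.
Result: mu.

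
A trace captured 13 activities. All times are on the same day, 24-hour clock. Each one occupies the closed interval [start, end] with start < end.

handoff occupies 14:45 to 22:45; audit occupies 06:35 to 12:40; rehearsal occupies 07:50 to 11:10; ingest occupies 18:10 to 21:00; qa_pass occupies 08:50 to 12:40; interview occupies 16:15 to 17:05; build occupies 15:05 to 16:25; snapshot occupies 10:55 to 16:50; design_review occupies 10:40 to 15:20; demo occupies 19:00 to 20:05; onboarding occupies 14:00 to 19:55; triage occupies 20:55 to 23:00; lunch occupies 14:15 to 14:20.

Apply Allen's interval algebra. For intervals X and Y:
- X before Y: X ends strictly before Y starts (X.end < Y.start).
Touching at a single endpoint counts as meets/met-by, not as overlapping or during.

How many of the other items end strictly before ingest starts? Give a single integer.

Target ingest = [18:10, 21:00].
audit [06:35, 12:40] → before → counts.
build [15:05, 16:25] → before → counts.
demo [19:00, 20:05] → during → no.
design_review [10:40, 15:20] → before → counts.
handoff [14:45, 22:45] → contains → no.
interview [16:15, 17:05] → before → counts.
lunch [14:15, 14:20] → before → counts.
onboarding [14:00, 19:55] → overlaps → no.
qa_pass [08:50, 12:40] → before → counts.
rehearsal [07:50, 11:10] → before → counts.
snapshot [10:55, 16:50] → before → counts.
triage [20:55, 23:00] → overlapped-by → no.
Total: 8.

8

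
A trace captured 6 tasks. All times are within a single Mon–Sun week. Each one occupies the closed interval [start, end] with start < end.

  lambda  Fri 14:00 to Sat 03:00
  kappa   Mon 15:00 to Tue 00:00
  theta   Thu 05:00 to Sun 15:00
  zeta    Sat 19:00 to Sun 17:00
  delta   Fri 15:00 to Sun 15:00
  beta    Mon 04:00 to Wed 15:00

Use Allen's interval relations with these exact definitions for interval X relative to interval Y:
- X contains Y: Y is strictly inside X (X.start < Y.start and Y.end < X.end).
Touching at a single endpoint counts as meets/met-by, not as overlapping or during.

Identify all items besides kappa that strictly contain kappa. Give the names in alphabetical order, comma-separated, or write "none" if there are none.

Target kappa = [Mon 15:00, Tue 00:00].
beta [Mon 04:00, Wed 15:00] → contains → yes.
delta [Fri 15:00, Sun 15:00] → after → no.
lambda [Fri 14:00, Sat 03:00] → after → no.
theta [Thu 05:00, Sun 15:00] → after → no.
zeta [Sat 19:00, Sun 17:00] → after → no.
Result: beta.

beta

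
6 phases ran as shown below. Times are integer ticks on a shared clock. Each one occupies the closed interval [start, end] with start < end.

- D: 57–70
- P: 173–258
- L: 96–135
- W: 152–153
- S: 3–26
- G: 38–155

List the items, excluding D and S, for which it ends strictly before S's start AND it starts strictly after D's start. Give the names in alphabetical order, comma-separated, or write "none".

none

Conditions: its end is strictly before S's start (X.end < 3) AND its start is strictly after D's start (X.start > 57).
G: end 155 < 3? ✗; start 38 > 57? ✗ → no.
L: end 135 < 3? ✗; start 96 > 57? ✓ → no.
P: end 258 < 3? ✗; start 173 > 57? ✓ → no.
W: end 153 < 3? ✗; start 152 > 57? ✓ → no.
Result: none.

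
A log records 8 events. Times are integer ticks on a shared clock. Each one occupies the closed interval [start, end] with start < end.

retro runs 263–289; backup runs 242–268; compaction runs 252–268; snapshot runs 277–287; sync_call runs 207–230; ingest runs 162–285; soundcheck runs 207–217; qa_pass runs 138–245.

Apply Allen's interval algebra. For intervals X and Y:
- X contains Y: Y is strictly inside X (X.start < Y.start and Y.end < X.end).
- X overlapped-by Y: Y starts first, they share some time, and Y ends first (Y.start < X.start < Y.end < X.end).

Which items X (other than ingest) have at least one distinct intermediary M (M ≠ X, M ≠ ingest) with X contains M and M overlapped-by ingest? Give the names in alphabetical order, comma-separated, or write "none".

retro

Target ingest = [162, 285].
Intermediaries M with M overlapped-by ingest: retro, snapshot.
Via retro — items with X contains retro: none.
Via snapshot — items with X contains snapshot: retro.
Union: retro.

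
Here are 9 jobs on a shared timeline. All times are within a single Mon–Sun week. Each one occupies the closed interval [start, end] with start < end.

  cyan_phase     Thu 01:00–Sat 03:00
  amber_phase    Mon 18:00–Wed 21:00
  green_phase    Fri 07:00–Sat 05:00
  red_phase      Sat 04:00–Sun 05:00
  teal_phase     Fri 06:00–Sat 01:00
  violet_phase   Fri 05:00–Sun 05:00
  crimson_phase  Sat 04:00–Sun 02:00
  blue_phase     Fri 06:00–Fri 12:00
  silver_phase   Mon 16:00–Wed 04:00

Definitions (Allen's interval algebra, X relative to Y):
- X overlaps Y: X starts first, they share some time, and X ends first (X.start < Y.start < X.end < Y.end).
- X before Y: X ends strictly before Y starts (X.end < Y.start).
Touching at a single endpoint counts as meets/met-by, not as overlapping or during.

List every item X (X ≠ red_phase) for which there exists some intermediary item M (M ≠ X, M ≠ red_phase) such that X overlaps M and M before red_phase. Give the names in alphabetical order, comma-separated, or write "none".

silver_phase

Target red_phase = [Sat 04:00, Sun 05:00].
Intermediaries M with M before red_phase: amber_phase, blue_phase, cyan_phase, silver_phase, teal_phase.
Via amber_phase — items with X overlaps amber_phase: silver_phase.
Via blue_phase — items with X overlaps blue_phase: none.
Via cyan_phase — items with X overlaps cyan_phase: none.
Via silver_phase — items with X overlaps silver_phase: none.
Via teal_phase — items with X overlaps teal_phase: none.
Union: silver_phase.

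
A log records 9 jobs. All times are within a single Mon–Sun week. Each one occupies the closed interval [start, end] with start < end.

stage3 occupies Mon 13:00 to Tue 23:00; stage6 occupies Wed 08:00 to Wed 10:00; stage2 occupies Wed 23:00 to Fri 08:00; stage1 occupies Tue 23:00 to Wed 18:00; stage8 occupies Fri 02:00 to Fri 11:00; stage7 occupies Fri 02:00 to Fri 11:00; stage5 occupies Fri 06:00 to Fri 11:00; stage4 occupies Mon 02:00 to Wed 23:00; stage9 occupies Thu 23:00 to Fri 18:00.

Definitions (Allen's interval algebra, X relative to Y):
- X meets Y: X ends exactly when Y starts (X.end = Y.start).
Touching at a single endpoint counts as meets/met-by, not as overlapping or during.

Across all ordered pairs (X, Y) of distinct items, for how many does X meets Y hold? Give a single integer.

2

Checking all 72 ordered pairs for relation 'meets'; matching pairs in alphabetical order:
(stage3, stage1): stage3 meets stage1 ✓
(stage4, stage2): stage4 meets stage2 ✓
Count: 2.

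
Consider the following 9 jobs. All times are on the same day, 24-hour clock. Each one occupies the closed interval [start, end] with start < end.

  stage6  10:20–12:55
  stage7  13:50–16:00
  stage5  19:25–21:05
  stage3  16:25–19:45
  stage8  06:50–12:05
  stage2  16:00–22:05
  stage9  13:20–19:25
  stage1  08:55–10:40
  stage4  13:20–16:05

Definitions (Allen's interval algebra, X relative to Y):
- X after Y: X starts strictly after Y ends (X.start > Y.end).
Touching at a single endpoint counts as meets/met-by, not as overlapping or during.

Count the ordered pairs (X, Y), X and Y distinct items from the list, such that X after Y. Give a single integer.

22

Checking all 72 ordered pairs for relation 'after'; matching pairs in alphabetical order:
(stage2, stage1): stage2 after stage1 ✓
(stage2, stage6): stage2 after stage6 ✓
(stage2, stage8): stage2 after stage8 ✓
(stage3, stage1): stage3 after stage1 ✓
(stage3, stage4): stage3 after stage4 ✓
(stage3, stage6): stage3 after stage6 ✓
(stage3, stage7): stage3 after stage7 ✓
(stage3, stage8): stage3 after stage8 ✓
(stage4, stage1): stage4 after stage1 ✓
(stage4, stage6): stage4 after stage6 ✓
(stage4, stage8): stage4 after stage8 ✓
(stage5, stage1): stage5 after stage1 ✓
(stage5, stage4): stage5 after stage4 ✓
(stage5, stage6): stage5 after stage6 ✓
(stage5, stage7): stage5 after stage7 ✓
(stage5, stage8): stage5 after stage8 ✓
(stage7, stage1): stage7 after stage1 ✓
(stage7, stage6): stage7 after stage6 ✓
(stage7, stage8): stage7 after stage8 ✓
(stage9, stage1): stage9 after stage1 ✓
(stage9, stage6): stage9 after stage6 ✓
(stage9, stage8): stage9 after stage8 ✓
Count: 22.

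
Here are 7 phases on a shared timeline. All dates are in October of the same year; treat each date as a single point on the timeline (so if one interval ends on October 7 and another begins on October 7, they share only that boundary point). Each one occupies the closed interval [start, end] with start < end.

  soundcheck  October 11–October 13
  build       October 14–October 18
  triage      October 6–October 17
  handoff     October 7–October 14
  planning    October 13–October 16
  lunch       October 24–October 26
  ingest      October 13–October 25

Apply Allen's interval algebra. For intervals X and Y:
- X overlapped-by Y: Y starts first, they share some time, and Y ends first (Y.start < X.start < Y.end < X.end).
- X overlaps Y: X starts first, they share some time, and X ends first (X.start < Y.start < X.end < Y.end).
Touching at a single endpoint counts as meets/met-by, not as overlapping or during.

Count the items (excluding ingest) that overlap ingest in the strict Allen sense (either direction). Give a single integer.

Target ingest = [October 13, October 25].
build [October 14, October 18] → during → no.
handoff [October 7, October 14] → overlaps → counts.
lunch [October 24, October 26] → overlapped-by → counts.
planning [October 13, October 16] → starts → no.
soundcheck [October 11, October 13] → meets → no.
triage [October 6, October 17] → overlaps → counts.
Total: 3.

3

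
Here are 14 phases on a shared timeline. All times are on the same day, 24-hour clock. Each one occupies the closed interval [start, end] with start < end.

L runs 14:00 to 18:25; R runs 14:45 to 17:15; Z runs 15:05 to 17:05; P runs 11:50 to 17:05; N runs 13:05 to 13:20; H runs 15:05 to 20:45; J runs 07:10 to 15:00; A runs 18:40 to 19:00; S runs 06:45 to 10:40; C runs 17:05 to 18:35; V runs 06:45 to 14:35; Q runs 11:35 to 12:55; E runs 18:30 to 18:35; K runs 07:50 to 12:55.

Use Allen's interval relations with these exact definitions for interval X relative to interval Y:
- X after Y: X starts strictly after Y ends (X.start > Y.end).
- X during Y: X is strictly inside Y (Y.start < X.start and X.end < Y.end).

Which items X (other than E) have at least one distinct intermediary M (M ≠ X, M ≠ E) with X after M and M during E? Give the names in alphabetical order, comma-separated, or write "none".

Target E = [18:30, 18:35].
Intermediaries M with M during E: none.
Union: none.

none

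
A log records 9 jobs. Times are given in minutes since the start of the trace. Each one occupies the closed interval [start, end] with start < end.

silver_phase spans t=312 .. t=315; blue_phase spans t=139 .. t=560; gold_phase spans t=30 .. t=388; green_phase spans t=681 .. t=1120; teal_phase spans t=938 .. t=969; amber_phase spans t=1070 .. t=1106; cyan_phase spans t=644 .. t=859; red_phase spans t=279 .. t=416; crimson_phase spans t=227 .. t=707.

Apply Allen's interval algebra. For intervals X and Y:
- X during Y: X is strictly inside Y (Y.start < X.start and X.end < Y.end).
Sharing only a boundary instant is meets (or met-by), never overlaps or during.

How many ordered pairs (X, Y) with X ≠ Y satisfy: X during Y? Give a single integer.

Checking all 72 ordered pairs for relation 'during'; matching pairs in alphabetical order:
(amber_phase, green_phase): amber_phase during green_phase ✓
(red_phase, blue_phase): red_phase during blue_phase ✓
(red_phase, crimson_phase): red_phase during crimson_phase ✓
(silver_phase, blue_phase): silver_phase during blue_phase ✓
(silver_phase, crimson_phase): silver_phase during crimson_phase ✓
(silver_phase, gold_phase): silver_phase during gold_phase ✓
(silver_phase, red_phase): silver_phase during red_phase ✓
(teal_phase, green_phase): teal_phase during green_phase ✓
Count: 8.

8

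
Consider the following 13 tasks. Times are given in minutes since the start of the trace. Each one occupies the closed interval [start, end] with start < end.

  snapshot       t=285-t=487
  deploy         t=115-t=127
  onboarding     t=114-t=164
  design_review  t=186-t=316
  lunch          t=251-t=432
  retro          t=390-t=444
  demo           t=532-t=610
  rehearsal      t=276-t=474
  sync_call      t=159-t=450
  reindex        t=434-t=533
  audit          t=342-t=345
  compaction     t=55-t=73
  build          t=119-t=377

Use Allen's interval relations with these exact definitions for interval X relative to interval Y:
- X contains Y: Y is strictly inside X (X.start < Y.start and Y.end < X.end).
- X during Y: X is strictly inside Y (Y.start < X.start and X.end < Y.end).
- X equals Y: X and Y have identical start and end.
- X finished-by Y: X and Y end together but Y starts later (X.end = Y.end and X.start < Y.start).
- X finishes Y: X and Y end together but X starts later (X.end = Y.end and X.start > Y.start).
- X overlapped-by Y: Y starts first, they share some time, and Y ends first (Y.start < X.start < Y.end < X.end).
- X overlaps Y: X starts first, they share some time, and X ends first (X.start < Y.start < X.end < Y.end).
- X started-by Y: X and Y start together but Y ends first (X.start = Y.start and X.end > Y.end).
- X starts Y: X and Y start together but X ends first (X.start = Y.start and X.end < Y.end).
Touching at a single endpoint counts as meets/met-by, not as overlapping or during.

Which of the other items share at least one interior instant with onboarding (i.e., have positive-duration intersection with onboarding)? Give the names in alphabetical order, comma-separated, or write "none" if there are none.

build, deploy, sync_call

Target onboarding = [t=114, t=164].
audit [t=342, t=345] → after → no.
build [t=119, t=377] → overlapped-by → yes.
compaction [t=55, t=73] → before → no.
demo [t=532, t=610] → after → no.
deploy [t=115, t=127] → during → yes.
design_review [t=186, t=316] → after → no.
lunch [t=251, t=432] → after → no.
rehearsal [t=276, t=474] → after → no.
reindex [t=434, t=533] → after → no.
retro [t=390, t=444] → after → no.
snapshot [t=285, t=487] → after → no.
sync_call [t=159, t=450] → overlapped-by → yes.
Result: build, deploy, sync_call.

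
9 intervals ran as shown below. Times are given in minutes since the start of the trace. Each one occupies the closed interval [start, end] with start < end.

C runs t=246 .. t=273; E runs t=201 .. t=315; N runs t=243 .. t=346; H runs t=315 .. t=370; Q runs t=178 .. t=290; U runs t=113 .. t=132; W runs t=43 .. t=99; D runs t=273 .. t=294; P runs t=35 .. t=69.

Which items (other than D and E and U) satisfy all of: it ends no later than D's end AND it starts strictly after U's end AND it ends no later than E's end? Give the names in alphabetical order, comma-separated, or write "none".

Conditions: its end is no later than D's end (X.end <= t=294) AND its start is strictly after U's end (X.start > t=132) AND its end is no later than E's end (X.end <= t=315).
C: end t=273 <= t=294? ✓; start t=246 > t=132? ✓; end t=273 <= t=315? ✓ → yes.
H: end t=370 <= t=294? ✗; start t=315 > t=132? ✓; end t=370 <= t=315? ✗ → no.
N: end t=346 <= t=294? ✗; start t=243 > t=132? ✓; end t=346 <= t=315? ✗ → no.
P: end t=69 <= t=294? ✓; start t=35 > t=132? ✗; end t=69 <= t=315? ✓ → no.
Q: end t=290 <= t=294? ✓; start t=178 > t=132? ✓; end t=290 <= t=315? ✓ → yes.
W: end t=99 <= t=294? ✓; start t=43 > t=132? ✗; end t=99 <= t=315? ✓ → no.
Result: C, Q.

C, Q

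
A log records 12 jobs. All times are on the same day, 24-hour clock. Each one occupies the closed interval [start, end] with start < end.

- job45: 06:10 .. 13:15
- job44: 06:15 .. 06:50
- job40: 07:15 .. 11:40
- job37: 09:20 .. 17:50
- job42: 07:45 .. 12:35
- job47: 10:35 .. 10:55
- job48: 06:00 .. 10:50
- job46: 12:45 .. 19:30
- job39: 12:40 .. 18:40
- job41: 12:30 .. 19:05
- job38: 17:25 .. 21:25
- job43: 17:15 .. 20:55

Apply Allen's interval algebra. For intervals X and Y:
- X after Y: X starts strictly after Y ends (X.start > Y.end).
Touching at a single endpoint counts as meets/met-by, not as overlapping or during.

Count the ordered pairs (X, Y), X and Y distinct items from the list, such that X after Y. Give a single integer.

30

Checking all 132 ordered pairs for relation 'after'; matching pairs in alphabetical order:
(job37, job44): job37 after job44 ✓
(job38, job40): job38 after job40 ✓
(job38, job42): job38 after job42 ✓
(job38, job44): job38 after job44 ✓
(job38, job45): job38 after job45 ✓
(job38, job47): job38 after job47 ✓
(job38, job48): job38 after job48 ✓
(job39, job40): job39 after job40 ✓
(job39, job42): job39 after job42 ✓
(job39, job44): job39 after job44 ✓
(job39, job47): job39 after job47 ✓
(job39, job48): job39 after job48 ✓
(job40, job44): job40 after job44 ✓
(job41, job40): job41 after job40 ✓
(job41, job44): job41 after job44 ✓
(job41, job47): job41 after job47 ✓
(job41, job48): job41 after job48 ✓
(job42, job44): job42 after job44 ✓
(job43, job40): job43 after job40 ✓
(job43, job42): job43 after job42 ✓
(job43, job44): job43 after job44 ✓
(job43, job45): job43 after job45 ✓
(job43, job47): job43 after job47 ✓
(job43, job48): job43 after job48 ✓
... plus 6 further pairs not listed.
Count: 30.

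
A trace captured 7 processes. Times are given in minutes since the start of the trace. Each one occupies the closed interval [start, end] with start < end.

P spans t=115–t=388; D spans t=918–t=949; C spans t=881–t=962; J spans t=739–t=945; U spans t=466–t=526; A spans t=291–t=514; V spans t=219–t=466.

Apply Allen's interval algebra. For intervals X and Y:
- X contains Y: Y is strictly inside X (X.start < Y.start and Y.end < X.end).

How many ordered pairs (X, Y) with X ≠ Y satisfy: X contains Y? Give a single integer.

Checking all 42 ordered pairs for relation 'contains'; matching pairs in alphabetical order:
(C, D): C contains D ✓
Count: 1.

1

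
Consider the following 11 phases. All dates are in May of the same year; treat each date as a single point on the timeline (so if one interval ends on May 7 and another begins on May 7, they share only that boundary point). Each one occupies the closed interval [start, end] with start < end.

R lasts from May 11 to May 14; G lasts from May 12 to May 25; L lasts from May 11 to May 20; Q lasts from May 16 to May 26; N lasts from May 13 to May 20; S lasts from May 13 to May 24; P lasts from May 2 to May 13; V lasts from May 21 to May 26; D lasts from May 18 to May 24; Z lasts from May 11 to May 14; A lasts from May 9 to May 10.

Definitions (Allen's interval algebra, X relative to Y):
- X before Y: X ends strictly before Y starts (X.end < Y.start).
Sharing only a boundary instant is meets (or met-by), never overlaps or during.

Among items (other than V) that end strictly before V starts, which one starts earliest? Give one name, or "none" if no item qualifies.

P

Target V = [May 21, May 26].
A [May 9, May 10] → before → candidate.
D [May 18, May 24] → overlaps → excluded.
G [May 12, May 25] → overlaps → excluded.
L [May 11, May 20] → before → candidate.
N [May 13, May 20] → before → candidate.
P [May 2, May 13] → before → candidate.
Q [May 16, May 26] → finished-by → excluded.
R [May 11, May 14] → before → candidate.
S [May 13, May 24] → overlaps → excluded.
Z [May 11, May 14] → before → candidate.
Among candidates, earliest start is May 2 → P.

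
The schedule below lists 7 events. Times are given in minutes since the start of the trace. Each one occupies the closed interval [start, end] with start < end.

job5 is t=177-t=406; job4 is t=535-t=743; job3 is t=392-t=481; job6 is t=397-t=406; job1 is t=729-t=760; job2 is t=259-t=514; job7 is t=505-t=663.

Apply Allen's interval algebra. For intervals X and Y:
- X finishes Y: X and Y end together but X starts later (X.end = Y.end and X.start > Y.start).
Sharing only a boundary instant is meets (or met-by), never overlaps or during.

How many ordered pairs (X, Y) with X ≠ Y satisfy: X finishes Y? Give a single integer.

1

Checking all 42 ordered pairs for relation 'finishes'; matching pairs in alphabetical order:
(job6, job5): job6 finishes job5 ✓
Count: 1.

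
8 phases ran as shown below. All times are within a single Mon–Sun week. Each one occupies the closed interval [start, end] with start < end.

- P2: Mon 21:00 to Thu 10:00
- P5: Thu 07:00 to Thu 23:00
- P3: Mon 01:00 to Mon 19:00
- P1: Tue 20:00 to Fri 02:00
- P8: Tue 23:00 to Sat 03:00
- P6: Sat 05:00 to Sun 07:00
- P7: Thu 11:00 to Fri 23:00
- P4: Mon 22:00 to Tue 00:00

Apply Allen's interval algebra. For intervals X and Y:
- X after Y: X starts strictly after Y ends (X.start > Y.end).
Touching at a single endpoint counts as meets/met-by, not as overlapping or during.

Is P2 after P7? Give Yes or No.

No

P2 = [Mon 21:00, Thu 10:00], P7 = [Thu 11:00, Fri 23:00].
Actual relation of P2 to P7: before.
Asked whether 'after' holds → No.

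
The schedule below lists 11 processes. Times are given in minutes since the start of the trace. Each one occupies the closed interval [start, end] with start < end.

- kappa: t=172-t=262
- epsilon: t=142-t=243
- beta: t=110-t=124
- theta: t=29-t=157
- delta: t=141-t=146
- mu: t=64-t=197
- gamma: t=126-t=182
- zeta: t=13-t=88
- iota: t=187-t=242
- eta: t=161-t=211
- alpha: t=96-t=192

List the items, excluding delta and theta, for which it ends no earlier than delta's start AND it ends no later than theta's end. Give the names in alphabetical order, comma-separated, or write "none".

none

Conditions: its end is no earlier than delta's start (X.end >= t=141) AND its end is no later than theta's end (X.end <= t=157).
alpha: end t=192 >= t=141? ✓; end t=192 <= t=157? ✗ → no.
beta: end t=124 >= t=141? ✗; end t=124 <= t=157? ✓ → no.
epsilon: end t=243 >= t=141? ✓; end t=243 <= t=157? ✗ → no.
eta: end t=211 >= t=141? ✓; end t=211 <= t=157? ✗ → no.
gamma: end t=182 >= t=141? ✓; end t=182 <= t=157? ✗ → no.
iota: end t=242 >= t=141? ✓; end t=242 <= t=157? ✗ → no.
kappa: end t=262 >= t=141? ✓; end t=262 <= t=157? ✗ → no.
mu: end t=197 >= t=141? ✓; end t=197 <= t=157? ✗ → no.
zeta: end t=88 >= t=141? ✗; end t=88 <= t=157? ✓ → no.
Result: none.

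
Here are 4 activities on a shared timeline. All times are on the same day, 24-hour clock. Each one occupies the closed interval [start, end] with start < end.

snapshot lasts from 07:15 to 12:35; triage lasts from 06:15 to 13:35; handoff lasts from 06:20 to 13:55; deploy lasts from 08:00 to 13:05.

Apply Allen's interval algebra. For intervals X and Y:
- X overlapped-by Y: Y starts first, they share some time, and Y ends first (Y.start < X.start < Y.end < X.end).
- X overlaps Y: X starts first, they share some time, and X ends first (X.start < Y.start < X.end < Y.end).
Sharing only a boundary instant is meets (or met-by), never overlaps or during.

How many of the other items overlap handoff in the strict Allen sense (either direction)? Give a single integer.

1

Target handoff = [06:20, 13:55].
deploy [08:00, 13:05] → during → no.
snapshot [07:15, 12:35] → during → no.
triage [06:15, 13:35] → overlaps → counts.
Total: 1.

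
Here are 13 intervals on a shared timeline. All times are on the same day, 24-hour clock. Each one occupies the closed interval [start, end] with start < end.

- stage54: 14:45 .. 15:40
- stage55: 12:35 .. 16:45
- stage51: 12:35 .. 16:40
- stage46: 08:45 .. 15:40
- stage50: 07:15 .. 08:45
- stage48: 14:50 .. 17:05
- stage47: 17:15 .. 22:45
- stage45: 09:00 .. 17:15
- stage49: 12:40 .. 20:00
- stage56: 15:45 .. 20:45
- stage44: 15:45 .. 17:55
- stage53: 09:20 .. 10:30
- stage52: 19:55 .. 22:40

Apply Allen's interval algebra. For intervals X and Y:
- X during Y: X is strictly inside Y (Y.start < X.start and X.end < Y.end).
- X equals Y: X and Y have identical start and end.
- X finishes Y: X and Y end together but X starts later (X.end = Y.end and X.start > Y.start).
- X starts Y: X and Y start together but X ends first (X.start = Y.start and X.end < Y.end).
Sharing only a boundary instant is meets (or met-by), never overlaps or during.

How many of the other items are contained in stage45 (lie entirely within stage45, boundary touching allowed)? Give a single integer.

Target stage45 = [09:00, 17:15].
stage44 [15:45, 17:55] → overlapped-by → no.
stage46 [08:45, 15:40] → overlaps → no.
stage47 [17:15, 22:45] → met-by → no.
stage48 [14:50, 17:05] → during → counts.
stage49 [12:40, 20:00] → overlapped-by → no.
stage50 [07:15, 08:45] → before → no.
stage51 [12:35, 16:40] → during → counts.
stage52 [19:55, 22:40] → after → no.
stage53 [09:20, 10:30] → during → counts.
stage54 [14:45, 15:40] → during → counts.
stage55 [12:35, 16:45] → during → counts.
stage56 [15:45, 20:45] → overlapped-by → no.
Total: 5.

5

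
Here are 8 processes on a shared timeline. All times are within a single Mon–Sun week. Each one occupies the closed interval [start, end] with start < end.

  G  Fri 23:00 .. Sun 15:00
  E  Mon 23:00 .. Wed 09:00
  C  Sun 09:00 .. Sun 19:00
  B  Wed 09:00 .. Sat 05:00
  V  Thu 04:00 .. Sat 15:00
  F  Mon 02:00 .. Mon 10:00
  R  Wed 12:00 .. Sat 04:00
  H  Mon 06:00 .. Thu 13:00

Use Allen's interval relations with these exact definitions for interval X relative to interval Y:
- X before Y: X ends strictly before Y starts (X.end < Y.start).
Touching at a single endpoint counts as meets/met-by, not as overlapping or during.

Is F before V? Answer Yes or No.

F = [Mon 02:00, Mon 10:00], V = [Thu 04:00, Sat 15:00].
Actual relation of F to V: before.
Asked whether 'before' holds → Yes.

Yes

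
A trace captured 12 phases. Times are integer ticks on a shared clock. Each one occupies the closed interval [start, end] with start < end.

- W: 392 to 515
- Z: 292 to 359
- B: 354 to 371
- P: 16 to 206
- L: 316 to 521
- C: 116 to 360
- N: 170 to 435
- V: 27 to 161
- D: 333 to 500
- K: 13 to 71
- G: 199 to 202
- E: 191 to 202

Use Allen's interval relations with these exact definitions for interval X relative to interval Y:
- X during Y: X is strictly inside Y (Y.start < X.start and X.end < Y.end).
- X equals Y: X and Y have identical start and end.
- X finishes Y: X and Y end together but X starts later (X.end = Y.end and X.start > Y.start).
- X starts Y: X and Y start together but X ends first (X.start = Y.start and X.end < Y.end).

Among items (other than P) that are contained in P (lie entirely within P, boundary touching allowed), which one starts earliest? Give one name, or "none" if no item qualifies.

V

Target P = [16, 206].
B [354, 371] → after → excluded.
C [116, 360] → overlapped-by → excluded.
D [333, 500] → after → excluded.
E [191, 202] → during → candidate.
G [199, 202] → during → candidate.
K [13, 71] → overlaps → excluded.
L [316, 521] → after → excluded.
N [170, 435] → overlapped-by → excluded.
V [27, 161] → during → candidate.
W [392, 515] → after → excluded.
Z [292, 359] → after → excluded.
Among candidates, earliest start is 27 → V.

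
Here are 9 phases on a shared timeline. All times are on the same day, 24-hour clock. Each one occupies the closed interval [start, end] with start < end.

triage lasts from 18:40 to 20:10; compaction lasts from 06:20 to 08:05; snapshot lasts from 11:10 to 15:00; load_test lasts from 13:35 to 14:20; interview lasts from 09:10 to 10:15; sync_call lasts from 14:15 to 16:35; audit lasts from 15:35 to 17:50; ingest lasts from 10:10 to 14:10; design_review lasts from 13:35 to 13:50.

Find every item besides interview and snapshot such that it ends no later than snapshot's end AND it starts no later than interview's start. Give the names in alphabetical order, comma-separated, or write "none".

compaction

Conditions: its end is no later than snapshot's end (X.end <= 15:00) AND its start is no later than interview's start (X.start <= 09:10).
audit: end 17:50 <= 15:00? ✗; start 15:35 <= 09:10? ✗ → no.
compaction: end 08:05 <= 15:00? ✓; start 06:20 <= 09:10? ✓ → yes.
design_review: end 13:50 <= 15:00? ✓; start 13:35 <= 09:10? ✗ → no.
ingest: end 14:10 <= 15:00? ✓; start 10:10 <= 09:10? ✗ → no.
load_test: end 14:20 <= 15:00? ✓; start 13:35 <= 09:10? ✗ → no.
sync_call: end 16:35 <= 15:00? ✗; start 14:15 <= 09:10? ✗ → no.
triage: end 20:10 <= 15:00? ✗; start 18:40 <= 09:10? ✗ → no.
Result: compaction.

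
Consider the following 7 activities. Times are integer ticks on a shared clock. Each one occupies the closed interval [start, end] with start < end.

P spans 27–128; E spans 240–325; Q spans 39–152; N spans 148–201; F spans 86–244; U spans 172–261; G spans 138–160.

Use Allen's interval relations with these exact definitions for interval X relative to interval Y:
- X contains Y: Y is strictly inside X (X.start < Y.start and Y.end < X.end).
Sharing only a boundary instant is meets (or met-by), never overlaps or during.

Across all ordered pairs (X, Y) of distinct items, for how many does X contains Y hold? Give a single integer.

2

Checking all 42 ordered pairs for relation 'contains'; matching pairs in alphabetical order:
(F, G): F contains G ✓
(F, N): F contains N ✓
Count: 2.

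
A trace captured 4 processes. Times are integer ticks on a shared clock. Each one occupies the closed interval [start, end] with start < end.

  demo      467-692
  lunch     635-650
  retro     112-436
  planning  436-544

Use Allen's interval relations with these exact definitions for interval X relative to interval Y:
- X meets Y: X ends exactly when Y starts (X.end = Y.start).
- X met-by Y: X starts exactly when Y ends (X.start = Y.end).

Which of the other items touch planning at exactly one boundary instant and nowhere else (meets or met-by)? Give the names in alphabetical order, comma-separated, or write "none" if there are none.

retro

Target planning = [436, 544].
demo [467, 692] → overlapped-by → no.
lunch [635, 650] → after → no.
retro [112, 436] → meets → yes.
Result: retro.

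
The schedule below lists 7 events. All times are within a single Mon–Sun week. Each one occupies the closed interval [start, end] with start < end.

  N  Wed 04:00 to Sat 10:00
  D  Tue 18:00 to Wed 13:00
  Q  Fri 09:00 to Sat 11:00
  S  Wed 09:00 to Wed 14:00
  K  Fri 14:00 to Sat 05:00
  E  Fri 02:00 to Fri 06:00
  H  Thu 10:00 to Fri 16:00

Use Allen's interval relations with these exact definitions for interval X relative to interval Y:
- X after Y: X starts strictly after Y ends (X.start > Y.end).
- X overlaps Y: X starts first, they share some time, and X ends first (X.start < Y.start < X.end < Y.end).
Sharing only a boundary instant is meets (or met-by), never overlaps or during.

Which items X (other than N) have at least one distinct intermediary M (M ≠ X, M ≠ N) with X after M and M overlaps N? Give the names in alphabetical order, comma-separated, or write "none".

E, H, K, Q

Target N = [Wed 04:00, Sat 10:00].
Intermediaries M with M overlaps N: D.
Via D — items with X after D: E, H, K, Q.
Union: E, H, K, Q.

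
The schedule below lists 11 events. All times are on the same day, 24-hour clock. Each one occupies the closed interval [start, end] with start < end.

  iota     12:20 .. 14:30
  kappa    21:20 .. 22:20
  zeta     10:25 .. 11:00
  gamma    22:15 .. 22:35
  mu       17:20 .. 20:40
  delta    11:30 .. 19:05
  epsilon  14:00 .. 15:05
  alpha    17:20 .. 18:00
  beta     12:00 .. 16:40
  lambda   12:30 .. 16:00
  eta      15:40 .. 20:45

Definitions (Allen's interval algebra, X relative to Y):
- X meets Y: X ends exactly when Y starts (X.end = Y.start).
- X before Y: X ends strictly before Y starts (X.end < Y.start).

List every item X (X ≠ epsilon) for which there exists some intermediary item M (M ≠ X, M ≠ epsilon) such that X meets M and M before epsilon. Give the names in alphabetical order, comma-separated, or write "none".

Target epsilon = [14:00, 15:05].
Intermediaries M with M before epsilon: zeta.
Via zeta — items with X meets zeta: none.
Union: none.

none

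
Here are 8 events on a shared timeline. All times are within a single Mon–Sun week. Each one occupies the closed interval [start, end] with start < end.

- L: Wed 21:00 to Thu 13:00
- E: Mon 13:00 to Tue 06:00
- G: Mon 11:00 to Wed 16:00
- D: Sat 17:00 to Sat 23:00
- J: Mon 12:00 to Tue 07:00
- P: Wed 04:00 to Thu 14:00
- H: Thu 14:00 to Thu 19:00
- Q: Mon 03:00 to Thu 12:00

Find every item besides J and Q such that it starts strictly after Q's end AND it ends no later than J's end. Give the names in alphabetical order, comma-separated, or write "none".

none

Conditions: its start is strictly after Q's end (X.start > Thu 12:00) AND its end is no later than J's end (X.end <= Tue 07:00).
D: start Sat 17:00 > Thu 12:00? ✓; end Sat 23:00 <= Tue 07:00? ✗ → no.
E: start Mon 13:00 > Thu 12:00? ✗; end Tue 06:00 <= Tue 07:00? ✓ → no.
G: start Mon 11:00 > Thu 12:00? ✗; end Wed 16:00 <= Tue 07:00? ✗ → no.
H: start Thu 14:00 > Thu 12:00? ✓; end Thu 19:00 <= Tue 07:00? ✗ → no.
L: start Wed 21:00 > Thu 12:00? ✗; end Thu 13:00 <= Tue 07:00? ✗ → no.
P: start Wed 04:00 > Thu 12:00? ✗; end Thu 14:00 <= Tue 07:00? ✗ → no.
Result: none.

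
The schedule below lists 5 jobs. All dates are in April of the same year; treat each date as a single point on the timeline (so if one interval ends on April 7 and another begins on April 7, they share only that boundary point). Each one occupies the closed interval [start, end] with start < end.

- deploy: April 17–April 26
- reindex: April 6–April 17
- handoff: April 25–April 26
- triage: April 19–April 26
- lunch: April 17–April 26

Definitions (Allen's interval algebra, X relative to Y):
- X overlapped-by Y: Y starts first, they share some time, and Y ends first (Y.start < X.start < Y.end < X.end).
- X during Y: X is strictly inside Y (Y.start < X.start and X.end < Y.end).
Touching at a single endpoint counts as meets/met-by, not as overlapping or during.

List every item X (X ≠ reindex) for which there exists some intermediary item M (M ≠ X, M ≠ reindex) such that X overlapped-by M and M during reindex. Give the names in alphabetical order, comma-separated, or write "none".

none

Target reindex = [April 6, April 17].
Intermediaries M with M during reindex: none.
Union: none.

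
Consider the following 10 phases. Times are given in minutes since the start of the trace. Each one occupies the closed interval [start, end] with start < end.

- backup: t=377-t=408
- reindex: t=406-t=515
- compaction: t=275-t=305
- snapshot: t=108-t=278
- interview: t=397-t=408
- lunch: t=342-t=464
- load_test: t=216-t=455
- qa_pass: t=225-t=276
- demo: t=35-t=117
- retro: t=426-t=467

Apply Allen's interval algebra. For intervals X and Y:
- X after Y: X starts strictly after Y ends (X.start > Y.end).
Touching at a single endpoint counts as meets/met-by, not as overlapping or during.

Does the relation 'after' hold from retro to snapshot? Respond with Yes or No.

retro = [t=426, t=467], snapshot = [t=108, t=278].
Actual relation of retro to snapshot: after.
Asked whether 'after' holds → Yes.

Yes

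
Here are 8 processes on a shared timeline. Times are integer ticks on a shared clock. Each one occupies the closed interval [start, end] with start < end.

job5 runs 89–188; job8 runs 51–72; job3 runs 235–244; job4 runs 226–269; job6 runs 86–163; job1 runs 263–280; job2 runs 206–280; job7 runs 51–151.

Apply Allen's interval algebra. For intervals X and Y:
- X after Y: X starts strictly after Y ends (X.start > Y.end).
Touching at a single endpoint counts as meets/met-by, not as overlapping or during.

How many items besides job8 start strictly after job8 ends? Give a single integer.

6

Target job8 = [51, 72].
job1 [263, 280] → after → counts.
job2 [206, 280] → after → counts.
job3 [235, 244] → after → counts.
job4 [226, 269] → after → counts.
job5 [89, 188] → after → counts.
job6 [86, 163] → after → counts.
job7 [51, 151] → started-by → no.
Total: 6.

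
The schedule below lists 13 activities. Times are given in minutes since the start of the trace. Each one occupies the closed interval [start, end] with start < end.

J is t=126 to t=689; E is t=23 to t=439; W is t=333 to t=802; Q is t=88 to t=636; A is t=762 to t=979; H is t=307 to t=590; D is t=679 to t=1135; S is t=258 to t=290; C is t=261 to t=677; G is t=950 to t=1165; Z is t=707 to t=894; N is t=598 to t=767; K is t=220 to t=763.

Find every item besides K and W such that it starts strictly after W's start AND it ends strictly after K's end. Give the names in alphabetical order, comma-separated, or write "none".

A, D, G, N, Z

Conditions: its start is strictly after W's start (X.start > t=333) AND its end is strictly after K's end (X.end > t=763).
A: start t=762 > t=333? ✓; end t=979 > t=763? ✓ → yes.
C: start t=261 > t=333? ✗; end t=677 > t=763? ✗ → no.
D: start t=679 > t=333? ✓; end t=1135 > t=763? ✓ → yes.
E: start t=23 > t=333? ✗; end t=439 > t=763? ✗ → no.
G: start t=950 > t=333? ✓; end t=1165 > t=763? ✓ → yes.
H: start t=307 > t=333? ✗; end t=590 > t=763? ✗ → no.
J: start t=126 > t=333? ✗; end t=689 > t=763? ✗ → no.
N: start t=598 > t=333? ✓; end t=767 > t=763? ✓ → yes.
Q: start t=88 > t=333? ✗; end t=636 > t=763? ✗ → no.
S: start t=258 > t=333? ✗; end t=290 > t=763? ✗ → no.
Z: start t=707 > t=333? ✓; end t=894 > t=763? ✓ → yes.
Result: A, D, G, N, Z.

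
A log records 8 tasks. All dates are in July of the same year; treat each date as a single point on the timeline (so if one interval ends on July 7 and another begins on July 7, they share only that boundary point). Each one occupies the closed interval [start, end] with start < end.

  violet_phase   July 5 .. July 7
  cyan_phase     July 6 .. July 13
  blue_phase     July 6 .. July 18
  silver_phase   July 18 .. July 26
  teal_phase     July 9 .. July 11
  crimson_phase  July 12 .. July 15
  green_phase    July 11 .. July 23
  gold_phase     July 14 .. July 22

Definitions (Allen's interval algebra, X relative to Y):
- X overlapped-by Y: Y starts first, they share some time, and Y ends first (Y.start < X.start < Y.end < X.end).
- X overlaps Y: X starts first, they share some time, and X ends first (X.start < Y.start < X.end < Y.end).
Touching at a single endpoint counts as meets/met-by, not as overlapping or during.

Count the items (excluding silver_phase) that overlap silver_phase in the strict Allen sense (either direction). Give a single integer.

2

Target silver_phase = [July 18, July 26].
blue_phase [July 6, July 18] → meets → no.
crimson_phase [July 12, July 15] → before → no.
cyan_phase [July 6, July 13] → before → no.
gold_phase [July 14, July 22] → overlaps → counts.
green_phase [July 11, July 23] → overlaps → counts.
teal_phase [July 9, July 11] → before → no.
violet_phase [July 5, July 7] → before → no.
Total: 2.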